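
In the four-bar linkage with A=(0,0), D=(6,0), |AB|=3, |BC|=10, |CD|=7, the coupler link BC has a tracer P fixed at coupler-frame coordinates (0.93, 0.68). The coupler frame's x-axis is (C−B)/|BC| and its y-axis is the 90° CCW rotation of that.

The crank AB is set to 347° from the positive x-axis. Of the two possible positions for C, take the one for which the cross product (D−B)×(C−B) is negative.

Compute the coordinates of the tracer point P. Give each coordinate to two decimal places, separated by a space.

3.88 -0.03

A=(0,0), D=(6.00,0)
B = A + 3.00·(cos347°, sin347°) = (2.9231, -0.6749)
|BD| = 3.1500
circle(B,10.00) ∩ circle(D,7.00): a=9.6702, h=2.5471
  candidates: C₊=(11.8231,3.8848) cross=8.023; C₋=(12.9144,-1.0911) cross=-8.023
  mode - wants cross < 0 → take C=(12.9144,-1.0911) (cross=-8.023)
ex = (C−B)/|BC| = (0.9991,-0.0416); ey = (0.0416,0.9991)
P = B + 0.93·ex + 0.68·ey = (3.8806,-0.0342)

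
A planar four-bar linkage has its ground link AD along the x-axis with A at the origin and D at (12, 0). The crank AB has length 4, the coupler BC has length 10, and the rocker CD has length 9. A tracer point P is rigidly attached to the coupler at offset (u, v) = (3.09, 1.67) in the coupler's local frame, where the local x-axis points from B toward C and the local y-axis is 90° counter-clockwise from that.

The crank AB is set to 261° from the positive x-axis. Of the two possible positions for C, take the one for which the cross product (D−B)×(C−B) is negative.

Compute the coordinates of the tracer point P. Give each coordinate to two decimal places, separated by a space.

A=(0,0), D=(12.00,0)
B = A + 4.00·(cos261°, sin261°) = (-0.6257, -3.9508)
|BD| = 13.2294
circle(B,10.00) ∩ circle(D,9.00): a=7.3328, h=6.7993
  candidates: C₊=(4.3420,4.7281) cross=89.950; C₋=(8.4029,-8.2499) cross=-89.950
  mode - wants cross < 0 → take C=(8.4029,-8.2499) (cross=-89.950)
ex = (C−B)/|BC| = (0.9029,-0.4299); ey = (0.4299,0.9029)
P = B + 3.09·ex + 1.67·ey = (2.8821,-3.7714)

2.88 -3.77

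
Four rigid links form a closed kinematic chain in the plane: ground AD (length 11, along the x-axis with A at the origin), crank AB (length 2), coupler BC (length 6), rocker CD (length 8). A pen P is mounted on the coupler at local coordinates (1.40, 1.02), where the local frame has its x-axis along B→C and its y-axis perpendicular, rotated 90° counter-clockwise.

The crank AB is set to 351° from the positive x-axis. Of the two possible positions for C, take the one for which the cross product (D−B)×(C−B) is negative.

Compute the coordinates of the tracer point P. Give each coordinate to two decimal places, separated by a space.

3.58 -0.97

A=(0,0), D=(11.00,0)
B = A + 2.00·(cos351°, sin351°) = (1.9754, -0.3129)
|BD| = 9.0300
circle(B,6.00) ∩ circle(D,8.00): a=2.9646, h=5.2164
  candidates: C₊=(4.7575,5.0031) cross=47.104; C₋=(5.1190,-5.4234) cross=-47.104
  mode - wants cross < 0 → take C=(5.1190,-5.4234) (cross=-47.104)
ex = (C−B)/|BC| = (0.5239,-0.8518); ey = (0.8518,0.5239)
P = B + 1.40·ex + 1.02·ey = (3.5777,-0.9709)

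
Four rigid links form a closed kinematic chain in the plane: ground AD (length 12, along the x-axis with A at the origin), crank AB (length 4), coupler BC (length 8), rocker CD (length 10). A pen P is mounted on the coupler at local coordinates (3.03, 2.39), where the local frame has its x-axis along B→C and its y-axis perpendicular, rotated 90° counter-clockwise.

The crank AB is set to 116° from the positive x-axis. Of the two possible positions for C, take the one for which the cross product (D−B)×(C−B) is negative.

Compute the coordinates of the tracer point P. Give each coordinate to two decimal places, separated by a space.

A=(0,0), D=(12.00,0)
B = A + 4.00·(cos116°, sin116°) = (-1.7535, 3.5952)
|BD| = 14.2156
circle(B,8.00) ∩ circle(D,10.00): a=5.8416, h=5.4659
  candidates: C₊=(5.2805,7.4060) cross=77.701; C₋=(2.5159,-3.1704) cross=-77.701
  mode - wants cross < 0 → take C=(2.5159,-3.1704) (cross=-77.701)
ex = (C−B)/|BC| = (0.5337,-0.8457); ey = (0.8457,0.5337)
P = B + 3.03·ex + 2.39·ey = (1.8847,2.3082)

1.88 2.31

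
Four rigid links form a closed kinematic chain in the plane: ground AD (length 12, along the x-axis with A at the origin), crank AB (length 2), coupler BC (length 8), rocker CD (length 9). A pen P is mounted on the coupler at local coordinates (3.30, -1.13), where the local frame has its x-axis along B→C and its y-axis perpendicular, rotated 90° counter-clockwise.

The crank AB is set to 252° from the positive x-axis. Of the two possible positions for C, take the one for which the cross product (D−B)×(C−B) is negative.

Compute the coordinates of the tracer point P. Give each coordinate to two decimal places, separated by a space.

1.40 -4.75

A=(0,0), D=(12.00,0)
B = A + 2.00·(cos252°, sin252°) = (-0.6180, -1.9021)
|BD| = 12.7606
circle(B,8.00) ∩ circle(D,9.00): a=5.7142, h=5.5989
  candidates: C₊=(4.1977,4.4860) cross=71.446; C₋=(5.8669,-6.5867) cross=-71.446
  mode - wants cross < 0 → take C=(5.8669,-6.5867) (cross=-71.446)
ex = (C−B)/|BC| = (0.8106,-0.5856); ey = (0.5856,0.8106)
P = B + 3.30·ex + -1.13·ey = (1.3953,-4.7505)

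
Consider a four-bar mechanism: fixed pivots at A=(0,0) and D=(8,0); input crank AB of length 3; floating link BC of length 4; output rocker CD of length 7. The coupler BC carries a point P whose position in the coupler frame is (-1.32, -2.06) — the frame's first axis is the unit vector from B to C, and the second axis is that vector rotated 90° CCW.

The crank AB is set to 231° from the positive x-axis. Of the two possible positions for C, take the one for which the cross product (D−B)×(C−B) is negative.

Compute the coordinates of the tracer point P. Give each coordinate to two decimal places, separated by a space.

-3.75 -3.92

A=(0,0), D=(8.00,0)
B = A + 3.00·(cos231°, sin231°) = (-1.8880, -2.3314)
|BD| = 10.1591
circle(B,4.00) ∩ circle(D,7.00): a=3.4554, h=2.0150
  candidates: C₊=(1.0128,0.4228) cross=20.471; C₋=(1.9376,-3.4997) cross=-20.471
  mode - wants cross < 0 → take C=(1.9376,-3.4997) (cross=-20.471)
ex = (C−B)/|BC| = (0.9564,-0.2921); ey = (0.2921,0.9564)
P = B + -1.32·ex + -2.06·ey = (-3.7521,-3.9161)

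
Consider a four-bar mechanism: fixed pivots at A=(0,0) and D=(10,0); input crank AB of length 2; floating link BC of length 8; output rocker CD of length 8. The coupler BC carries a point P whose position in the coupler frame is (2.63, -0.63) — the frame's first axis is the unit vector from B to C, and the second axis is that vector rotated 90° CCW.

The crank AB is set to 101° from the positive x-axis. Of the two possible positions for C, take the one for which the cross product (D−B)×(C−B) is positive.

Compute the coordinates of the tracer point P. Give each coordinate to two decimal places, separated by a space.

2.08 3.08

A=(0,0), D=(10.00,0)
B = A + 2.00·(cos101°, sin101°) = (-0.3816, 1.9633)
|BD| = 10.5656
circle(B,8.00) ∩ circle(D,8.00): a=5.2828, h=6.0077
  candidates: C₊=(5.9255,6.8847) cross=63.475; C₋=(3.6929,-4.9214) cross=-63.475
  mode + wants cross > 0 → take C=(5.9255,6.8847) (cross=63.475)
ex = (C−B)/|BC| = (0.7884,0.6152); ey = (-0.6152,0.7884)
P = B + 2.63·ex + -0.63·ey = (2.0794,3.0845)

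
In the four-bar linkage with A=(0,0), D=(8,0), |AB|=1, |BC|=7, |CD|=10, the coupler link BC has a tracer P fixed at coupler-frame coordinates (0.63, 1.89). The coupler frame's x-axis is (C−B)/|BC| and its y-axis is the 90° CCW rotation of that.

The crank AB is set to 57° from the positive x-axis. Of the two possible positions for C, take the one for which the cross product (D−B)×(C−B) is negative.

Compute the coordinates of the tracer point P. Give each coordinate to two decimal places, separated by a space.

A=(0,0), D=(8.00,0)
B = A + 1.00·(cos57°, sin57°) = (0.5446, 0.8387)
|BD| = 7.5024
circle(B,7.00) ∩ circle(D,10.00): a=0.3523, h=6.9911
  candidates: C₊=(1.6762,7.7466) cross=52.450; C₋=(0.1132,-6.1480) cross=-52.450
  mode - wants cross < 0 → take C=(0.1132,-6.1480) (cross=-52.450)
ex = (C−B)/|BC| = (-0.0616,-0.9981); ey = (0.9981,-0.0616)
P = B + 0.63·ex + 1.89·ey = (2.3922,0.0934)

2.39 0.09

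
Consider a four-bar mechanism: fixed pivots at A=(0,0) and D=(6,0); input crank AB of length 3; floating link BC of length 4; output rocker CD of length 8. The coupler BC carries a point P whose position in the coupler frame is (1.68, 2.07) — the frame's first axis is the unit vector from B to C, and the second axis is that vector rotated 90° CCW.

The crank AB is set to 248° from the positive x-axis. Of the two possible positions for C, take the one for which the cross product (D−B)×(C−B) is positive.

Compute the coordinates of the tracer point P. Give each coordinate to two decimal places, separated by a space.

-3.49 -1.55

A=(0,0), D=(6.00,0)
B = A + 3.00·(cos248°, sin248°) = (-1.1238, -2.7816)
|BD| = 7.6476
circle(B,4.00) ∩ circle(D,8.00): a=0.6856, h=3.9408
  candidates: C₊=(-1.9185,1.1387) cross=30.138; C₋=(0.9481,-6.2031) cross=-30.138
  mode + wants cross > 0 → take C=(-1.9185,1.1387) (cross=30.138)
ex = (C−B)/|BC| = (-0.1987,0.9801); ey = (-0.9801,-0.1987)
P = B + 1.68·ex + 2.07·ey = (-3.4863,-1.5463)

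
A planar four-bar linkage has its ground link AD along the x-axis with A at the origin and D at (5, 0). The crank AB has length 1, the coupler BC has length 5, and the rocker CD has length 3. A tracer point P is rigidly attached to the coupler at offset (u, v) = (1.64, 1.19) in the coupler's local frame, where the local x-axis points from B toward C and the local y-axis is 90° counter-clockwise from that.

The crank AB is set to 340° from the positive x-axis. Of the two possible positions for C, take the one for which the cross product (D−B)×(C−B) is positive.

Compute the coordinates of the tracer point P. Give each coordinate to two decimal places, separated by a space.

A=(0,0), D=(5.00,0)
B = A + 1.00·(cos340°, sin340°) = (0.9397, -0.3420)
|BD| = 4.0747
circle(B,5.00) ∩ circle(D,3.00): a=4.0007, h=2.9991
  candidates: C₊=(4.6745,2.9823) cross=12.220; C₋=(5.1780,-2.9947) cross=-12.220
  mode + wants cross > 0 → take C=(4.6745,2.9823) (cross=12.220)
ex = (C−B)/|BC| = (0.7470,0.6649); ey = (-0.6649,0.7470)
P = B + 1.64·ex + 1.19·ey = (1.3735,1.6372)

1.37 1.64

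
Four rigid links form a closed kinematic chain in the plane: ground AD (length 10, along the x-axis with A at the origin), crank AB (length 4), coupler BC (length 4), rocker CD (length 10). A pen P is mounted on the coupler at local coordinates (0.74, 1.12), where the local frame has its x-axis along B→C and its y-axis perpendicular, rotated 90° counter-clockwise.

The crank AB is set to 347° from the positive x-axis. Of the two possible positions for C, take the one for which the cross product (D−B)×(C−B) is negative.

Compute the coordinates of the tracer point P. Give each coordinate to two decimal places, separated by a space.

A=(0,0), D=(10.00,0)
B = A + 4.00·(cos347°, sin347°) = (3.8975, -0.8998)
|BD| = 6.1685
circle(B,4.00) ∩ circle(D,10.00): a=-3.7245, h=1.4587
  candidates: C₊=(-0.0000,-0.0000) cross=8.998; C₋=(0.4256,-2.8862) cross=-8.998
  mode - wants cross < 0 → take C=(0.4256,-2.8862) (cross=-8.998)
ex = (C−B)/|BC| = (-0.8680,-0.4966); ey = (0.4966,-0.8680)
P = B + 0.74·ex + 1.12·ey = (3.8114,-2.2394)

3.81 -2.24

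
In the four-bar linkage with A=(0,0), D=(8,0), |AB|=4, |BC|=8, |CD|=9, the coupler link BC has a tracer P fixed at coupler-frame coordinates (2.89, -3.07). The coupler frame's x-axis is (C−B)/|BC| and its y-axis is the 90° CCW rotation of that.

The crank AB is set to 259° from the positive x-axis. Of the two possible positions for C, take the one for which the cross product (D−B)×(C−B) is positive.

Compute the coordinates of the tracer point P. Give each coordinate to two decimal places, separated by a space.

A=(0,0), D=(8.00,0)
B = A + 4.00·(cos259°, sin259°) = (-0.7632, -3.9265)
|BD| = 9.6027
circle(B,8.00) ∩ circle(D,9.00): a=3.9162, h=6.9759
  candidates: C₊=(-0.0418,4.0409) cross=66.988; C₋=(5.6630,-8.6913) cross=-66.988
  mode + wants cross > 0 → take C=(-0.0418,4.0409) (cross=66.988)
ex = (C−B)/|BC| = (0.0902,0.9959); ey = (-0.9959,0.0902)
P = B + 2.89·ex + -3.07·ey = (2.5549,-1.3251)

2.55 -1.33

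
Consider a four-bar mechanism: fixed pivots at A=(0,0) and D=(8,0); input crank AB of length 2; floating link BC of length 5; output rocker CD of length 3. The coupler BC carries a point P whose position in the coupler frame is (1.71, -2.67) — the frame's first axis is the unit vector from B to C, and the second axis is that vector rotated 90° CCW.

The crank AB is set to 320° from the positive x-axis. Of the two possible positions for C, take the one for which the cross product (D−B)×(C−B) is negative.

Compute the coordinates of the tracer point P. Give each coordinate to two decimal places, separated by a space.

A=(0,0), D=(8.00,0)
B = A + 2.00·(cos320°, sin320°) = (1.5321, -1.2856)
|BD| = 6.5944
circle(B,5.00) ∩ circle(D,3.00): a=4.5104, h=2.1579
  candidates: C₊=(5.5352,1.7102) cross=14.230; C₋=(6.3766,-2.5228) cross=-14.230
  mode - wants cross < 0 → take C=(6.3766,-2.5228) (cross=-14.230)
ex = (C−B)/|BC| = (0.9689,-0.2474); ey = (0.2474,0.9689)
P = B + 1.71·ex + -2.67·ey = (2.5282,-4.2957)

2.53 -4.30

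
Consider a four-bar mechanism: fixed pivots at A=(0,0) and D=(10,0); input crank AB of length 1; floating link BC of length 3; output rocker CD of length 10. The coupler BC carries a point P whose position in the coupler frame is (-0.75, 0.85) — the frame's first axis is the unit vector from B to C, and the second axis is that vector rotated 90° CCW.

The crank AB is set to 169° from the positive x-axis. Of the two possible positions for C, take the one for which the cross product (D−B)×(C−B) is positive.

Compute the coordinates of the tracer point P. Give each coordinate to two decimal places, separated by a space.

-2.08 -0.08

A=(0,0), D=(10.00,0)
B = A + 1.00·(cos169°, sin169°) = (-0.9816, 0.1908)
|BD| = 10.9833
circle(B,3.00) ∩ circle(D,10.00): a=1.3490, h=2.6796
  candidates: C₊=(0.4137,2.8466) cross=29.431; C₋=(0.3206,-2.5118) cross=-29.431
  mode + wants cross > 0 → take C=(0.4137,2.8466) (cross=29.431)
ex = (C−B)/|BC| = (0.4651,0.8853); ey = (-0.8853,0.4651)
P = B + -0.75·ex + 0.85·ey = (-2.0829,-0.0778)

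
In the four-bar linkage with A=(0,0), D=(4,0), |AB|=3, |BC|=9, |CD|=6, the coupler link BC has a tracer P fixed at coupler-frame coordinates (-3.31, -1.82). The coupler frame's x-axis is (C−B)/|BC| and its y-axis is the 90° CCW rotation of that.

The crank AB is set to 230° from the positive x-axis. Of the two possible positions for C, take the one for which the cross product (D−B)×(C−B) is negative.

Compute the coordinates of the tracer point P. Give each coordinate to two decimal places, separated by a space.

A=(0,0), D=(4.00,0)
B = A + 3.00·(cos230°, sin230°) = (-1.9284, -2.2981)
|BD| = 6.3582
circle(B,9.00) ∩ circle(D,6.00): a=6.7178, h=5.9892
  candidates: C₊=(2.1705,5.7143) cross=38.081; C₋=(6.5001,-5.4543) cross=-38.081
  mode - wants cross < 0 → take C=(6.5001,-5.4543) (cross=-38.081)
ex = (C−B)/|BC| = (0.9365,-0.3507); ey = (0.3507,0.9365)
P = B + -3.31·ex + -1.82·ey = (-5.6664,-2.8418)

-5.67 -2.84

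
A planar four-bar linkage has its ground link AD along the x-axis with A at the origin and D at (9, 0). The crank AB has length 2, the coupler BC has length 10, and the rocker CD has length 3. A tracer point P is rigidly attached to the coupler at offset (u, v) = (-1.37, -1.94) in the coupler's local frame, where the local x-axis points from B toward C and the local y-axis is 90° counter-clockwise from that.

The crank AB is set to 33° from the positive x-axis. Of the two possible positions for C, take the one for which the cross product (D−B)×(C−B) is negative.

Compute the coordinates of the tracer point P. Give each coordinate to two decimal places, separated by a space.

A=(0,0), D=(9.00,0)
B = A + 2.00·(cos33°, sin33°) = (1.6773, 1.0893)
|BD| = 7.4032
circle(B,10.00) ∩ circle(D,3.00): a=9.8476, h=1.7393
  candidates: C₊=(11.6737,1.3607) cross=12.876; C₋=(11.1618,-2.0800) cross=-12.876
  mode - wants cross < 0 → take C=(11.1618,-2.0800) (cross=-12.876)
ex = (C−B)/|BC| = (0.9484,-0.3169); ey = (0.3169,0.9484)
P = B + -1.37·ex + -1.94·ey = (-0.2369,-0.3165)

-0.24 -0.32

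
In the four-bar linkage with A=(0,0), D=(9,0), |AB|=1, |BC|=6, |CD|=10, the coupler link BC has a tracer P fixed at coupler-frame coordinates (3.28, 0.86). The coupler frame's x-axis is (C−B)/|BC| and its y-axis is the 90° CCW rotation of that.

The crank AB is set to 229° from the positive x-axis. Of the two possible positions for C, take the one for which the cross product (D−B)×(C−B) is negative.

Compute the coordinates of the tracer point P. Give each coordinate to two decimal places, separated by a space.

1.24 -3.57

A=(0,0), D=(9.00,0)
B = A + 1.00·(cos229°, sin229°) = (-0.6561, -0.7547)
|BD| = 9.6855
circle(B,6.00) ∩ circle(D,10.00): a=1.5388, h=5.7993
  candidates: C₊=(0.4262,5.1469) cross=56.169; C₋=(1.3300,-6.4165) cross=-56.169
  mode - wants cross < 0 → take C=(1.3300,-6.4165) (cross=-56.169)
ex = (C−B)/|BC| = (0.3310,-0.9436); ey = (0.9436,0.3310)
P = B + 3.28·ex + 0.86·ey = (1.2412,-3.5651)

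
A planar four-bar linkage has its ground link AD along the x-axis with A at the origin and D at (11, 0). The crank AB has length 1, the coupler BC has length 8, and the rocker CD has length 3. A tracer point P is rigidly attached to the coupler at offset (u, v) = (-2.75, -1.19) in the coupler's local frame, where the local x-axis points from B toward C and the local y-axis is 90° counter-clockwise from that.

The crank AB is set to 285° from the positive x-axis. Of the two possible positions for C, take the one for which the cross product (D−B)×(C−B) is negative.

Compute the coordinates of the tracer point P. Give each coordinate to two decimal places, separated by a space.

A=(0,0), D=(11.00,0)
B = A + 1.00·(cos285°, sin285°) = (0.2588, -0.9659)
|BD| = 10.7845
circle(B,8.00) ∩ circle(D,3.00): a=7.9422, h=0.9598
  candidates: C₊=(8.0831,0.7014) cross=10.351; C₋=(8.2551,-1.2105) cross=-10.351
  mode - wants cross < 0 → take C=(8.2551,-1.2105) (cross=-10.351)
ex = (C−B)/|BC| = (0.9995,-0.0306); ey = (0.0306,0.9995)
P = B + -2.75·ex + -1.19·ey = (-2.5263,-2.0713)

-2.53 -2.07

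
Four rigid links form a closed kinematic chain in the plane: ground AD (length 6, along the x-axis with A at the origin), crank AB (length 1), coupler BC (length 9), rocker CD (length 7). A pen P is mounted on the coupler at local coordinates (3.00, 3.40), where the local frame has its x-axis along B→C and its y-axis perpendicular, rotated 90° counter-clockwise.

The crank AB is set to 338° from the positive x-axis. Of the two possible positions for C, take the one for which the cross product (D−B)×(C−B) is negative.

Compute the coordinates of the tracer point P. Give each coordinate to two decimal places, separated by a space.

A=(0,0), D=(6.00,0)
B = A + 1.00·(cos338°, sin338°) = (0.9272, -0.3746)
|BD| = 5.0866
circle(B,9.00) ∩ circle(D,7.00): a=5.6888, h=6.9740
  candidates: C₊=(6.0869,6.9995) cross=35.474; C₋=(7.1142,-6.9108) cross=-35.474
  mode - wants cross < 0 → take C=(7.1142,-6.9108) (cross=-35.474)
ex = (C−B)/|BC| = (0.6874,-0.7262); ey = (0.7262,0.6874)
P = B + 3.00·ex + 3.40·ey = (5.4587,-0.2160)

5.46 -0.22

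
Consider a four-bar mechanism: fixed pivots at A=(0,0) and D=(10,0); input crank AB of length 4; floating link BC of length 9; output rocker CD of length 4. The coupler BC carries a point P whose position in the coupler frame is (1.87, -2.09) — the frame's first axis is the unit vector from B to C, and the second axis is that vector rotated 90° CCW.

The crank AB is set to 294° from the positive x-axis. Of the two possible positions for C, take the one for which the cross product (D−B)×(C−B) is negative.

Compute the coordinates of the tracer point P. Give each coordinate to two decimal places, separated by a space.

3.43 -5.80

A=(0,0), D=(10.00,0)
B = A + 4.00·(cos294°, sin294°) = (1.6269, -3.6542)
|BD| = 9.1357
circle(B,9.00) ∩ circle(D,4.00): a=8.1253, h=3.8703
  candidates: C₊=(7.5259,3.1431) cross=35.358; C₋=(10.6220,-3.9513) cross=-35.358
  mode - wants cross < 0 → take C=(10.6220,-3.9513) (cross=-35.358)
ex = (C−B)/|BC| = (0.9995,-0.0330); ey = (0.0330,0.9995)
P = B + 1.87·ex + -2.09·ey = (3.4269,-5.8048)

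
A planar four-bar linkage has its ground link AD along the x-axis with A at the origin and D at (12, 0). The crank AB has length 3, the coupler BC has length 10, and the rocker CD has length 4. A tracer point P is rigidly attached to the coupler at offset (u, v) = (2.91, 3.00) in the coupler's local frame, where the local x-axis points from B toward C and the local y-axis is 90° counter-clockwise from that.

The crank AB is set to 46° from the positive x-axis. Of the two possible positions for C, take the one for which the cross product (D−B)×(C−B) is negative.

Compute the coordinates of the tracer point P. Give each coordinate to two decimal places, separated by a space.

6.19 2.93

A=(0,0), D=(12.00,0)
B = A + 3.00·(cos46°, sin46°) = (2.0840, 2.1580)
|BD| = 10.1481
circle(B,10.00) ∩ circle(D,4.00): a=9.2128, h=3.8891
  candidates: C₊=(11.9130,3.9991) cross=39.467; C₋=(10.2590,-3.6012) cross=-39.467
  mode - wants cross < 0 → take C=(10.2590,-3.6012) (cross=-39.467)
ex = (C−B)/|BC| = (0.8175,-0.5759); ey = (0.5759,0.8175)
P = B + 2.91·ex + 3.00·ey = (6.1907,2.9346)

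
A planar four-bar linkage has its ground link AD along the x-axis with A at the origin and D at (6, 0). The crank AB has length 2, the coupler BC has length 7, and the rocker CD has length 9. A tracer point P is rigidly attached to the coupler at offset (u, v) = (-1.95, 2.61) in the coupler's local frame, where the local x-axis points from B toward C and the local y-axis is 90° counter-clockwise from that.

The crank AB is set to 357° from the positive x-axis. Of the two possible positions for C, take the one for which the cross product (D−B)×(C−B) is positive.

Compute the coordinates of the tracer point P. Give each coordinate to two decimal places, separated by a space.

0.12 -2.77

A=(0,0), D=(6.00,0)
B = A + 2.00·(cos357°, sin357°) = (1.9973, -0.1047)
|BD| = 4.0041
circle(B,7.00) ∩ circle(D,9.00): a=-1.9938, h=6.7100
  candidates: C₊=(-0.1713,6.5510) cross=26.868; C₋=(0.1795,-6.8645) cross=-26.868
  mode + wants cross > 0 → take C=(-0.1713,6.5510) (cross=26.868)
ex = (C−B)/|BC| = (-0.3098,0.9508); ey = (-0.9508,-0.3098)
P = B + -1.95·ex + 2.61·ey = (0.1198,-2.7673)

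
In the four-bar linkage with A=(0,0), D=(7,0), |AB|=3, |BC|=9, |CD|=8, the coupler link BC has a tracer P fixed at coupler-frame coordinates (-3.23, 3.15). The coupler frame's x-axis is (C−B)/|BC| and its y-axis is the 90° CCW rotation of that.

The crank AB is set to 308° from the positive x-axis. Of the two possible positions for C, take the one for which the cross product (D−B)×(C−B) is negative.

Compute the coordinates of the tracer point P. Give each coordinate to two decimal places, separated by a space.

1.13 2.09

A=(0,0), D=(7.00,0)
B = A + 3.00·(cos308°, sin308°) = (1.8470, -2.3640)
|BD| = 5.6694
circle(B,9.00) ∩ circle(D,8.00): a=4.3340, h=7.8878
  candidates: C₊=(2.4972,6.6125) cross=44.719; C₋=(9.0752,-7.7261) cross=-44.719
  mode - wants cross < 0 → take C=(9.0752,-7.7261) (cross=-44.719)
ex = (C−B)/|BC| = (0.8031,-0.5958); ey = (0.5958,0.8031)
P = B + -3.23·ex + 3.15·ey = (1.1296,2.0903)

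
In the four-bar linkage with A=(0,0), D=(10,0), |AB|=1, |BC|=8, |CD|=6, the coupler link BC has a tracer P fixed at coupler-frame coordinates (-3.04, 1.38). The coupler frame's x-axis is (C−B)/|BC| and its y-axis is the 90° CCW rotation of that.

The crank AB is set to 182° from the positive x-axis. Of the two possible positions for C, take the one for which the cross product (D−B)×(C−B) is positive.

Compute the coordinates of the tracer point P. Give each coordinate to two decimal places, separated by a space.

A=(0,0), D=(10.00,0)
B = A + 1.00·(cos182°, sin182°) = (-0.9994, -0.0349)
|BD| = 10.9994
circle(B,8.00) ∩ circle(D,6.00): a=6.7725, h=4.2583
  candidates: C₊=(5.7596,4.2449) cross=46.839; C₋=(5.7866,-4.2717) cross=-46.839
  mode + wants cross > 0 → take C=(5.7596,4.2449) (cross=46.839)
ex = (C−B)/|BC| = (0.8449,0.5350); ey = (-0.5350,0.8449)
P = B + -3.04·ex + 1.38·ey = (-4.3061,-0.4953)

-4.31 -0.50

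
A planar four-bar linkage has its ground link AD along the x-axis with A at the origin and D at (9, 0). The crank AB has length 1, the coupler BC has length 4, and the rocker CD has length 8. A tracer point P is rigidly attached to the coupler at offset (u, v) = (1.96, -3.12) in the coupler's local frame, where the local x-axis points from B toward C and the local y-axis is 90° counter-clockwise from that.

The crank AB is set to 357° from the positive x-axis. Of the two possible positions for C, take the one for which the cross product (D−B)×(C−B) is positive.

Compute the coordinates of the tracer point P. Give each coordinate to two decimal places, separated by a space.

A=(0,0), D=(9.00,0)
B = A + 1.00·(cos357°, sin357°) = (0.9986, -0.0523)
|BD| = 8.0015
circle(B,4.00) ∩ circle(D,8.00): a=1.0013, h=3.8726
  candidates: C₊=(1.9746,3.8268) cross=30.987; C₋=(2.0253,-3.9183) cross=-30.987
  mode + wants cross > 0 → take C=(1.9746,3.8268) (cross=30.987)
ex = (C−B)/|BC| = (0.2440,0.9698); ey = (-0.9698,0.2440)
P = B + 1.96·ex + -3.12·ey = (4.5026,1.0871)

4.50 1.09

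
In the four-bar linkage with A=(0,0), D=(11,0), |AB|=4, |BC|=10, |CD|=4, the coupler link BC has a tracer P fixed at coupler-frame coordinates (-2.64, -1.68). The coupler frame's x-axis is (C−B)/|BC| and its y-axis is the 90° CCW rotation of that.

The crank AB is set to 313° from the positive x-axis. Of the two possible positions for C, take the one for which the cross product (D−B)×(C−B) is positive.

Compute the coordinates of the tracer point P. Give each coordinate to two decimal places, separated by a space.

A=(0,0), D=(11.00,0)
B = A + 4.00·(cos313°, sin313°) = (2.7280, -2.9254)
|BD| = 8.7741
circle(B,10.00) ∩ circle(D,4.00): a=9.1739, h=3.9800
  candidates: C₊=(10.0499,3.8855) cross=34.920; C₋=(12.7039,-3.6189) cross=-34.920
  mode + wants cross > 0 → take C=(10.0499,3.8855) (cross=34.920)
ex = (C−B)/|BC| = (0.7322,0.6811); ey = (-0.6811,0.7322)
P = B + -2.64·ex + -1.68·ey = (1.9392,-5.9536)

1.94 -5.95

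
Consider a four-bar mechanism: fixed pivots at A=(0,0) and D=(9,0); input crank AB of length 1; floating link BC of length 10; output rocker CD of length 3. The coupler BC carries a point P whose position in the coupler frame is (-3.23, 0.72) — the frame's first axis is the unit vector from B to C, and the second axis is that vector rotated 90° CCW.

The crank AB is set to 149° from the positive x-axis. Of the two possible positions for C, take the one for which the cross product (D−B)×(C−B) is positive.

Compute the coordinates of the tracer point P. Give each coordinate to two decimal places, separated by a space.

A=(0,0), D=(9.00,0)
B = A + 1.00·(cos149°, sin149°) = (-0.8572, 0.5150)
|BD| = 9.8706
circle(B,10.00) ∩ circle(D,3.00): a=9.5449, h=2.9823
  candidates: C₊=(8.8304,2.9952) cross=29.437; C₋=(8.5192,-2.9612) cross=-29.437
  mode + wants cross > 0 → take C=(8.8304,2.9952) (cross=29.437)
ex = (C−B)/|BC| = (0.9688,0.2480); ey = (-0.2480,0.9688)
P = B + -3.23·ex + 0.72·ey = (-4.1648,0.4114)

-4.16 0.41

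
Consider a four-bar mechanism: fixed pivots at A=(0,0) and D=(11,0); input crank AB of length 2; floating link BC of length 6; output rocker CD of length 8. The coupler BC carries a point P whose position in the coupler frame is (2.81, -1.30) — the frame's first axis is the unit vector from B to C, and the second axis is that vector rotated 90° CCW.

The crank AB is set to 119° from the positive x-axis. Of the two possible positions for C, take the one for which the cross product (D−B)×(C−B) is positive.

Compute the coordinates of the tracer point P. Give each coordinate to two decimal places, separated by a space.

A=(0,0), D=(11.00,0)
B = A + 2.00·(cos119°, sin119°) = (-0.9696, 1.7492)
|BD| = 12.0968
circle(B,6.00) ∩ circle(D,8.00): a=4.8910, h=3.4753
  candidates: C₊=(4.3726,4.4807) cross=42.040; C₋=(3.3675,-2.3968) cross=-42.040
  mode + wants cross > 0 → take C=(4.3726,4.4807) (cross=42.040)
ex = (C−B)/|BC| = (0.8904,0.4553); ey = (-0.4553,0.8904)
P = B + 2.81·ex + -1.30·ey = (2.1241,1.8710)

2.12 1.87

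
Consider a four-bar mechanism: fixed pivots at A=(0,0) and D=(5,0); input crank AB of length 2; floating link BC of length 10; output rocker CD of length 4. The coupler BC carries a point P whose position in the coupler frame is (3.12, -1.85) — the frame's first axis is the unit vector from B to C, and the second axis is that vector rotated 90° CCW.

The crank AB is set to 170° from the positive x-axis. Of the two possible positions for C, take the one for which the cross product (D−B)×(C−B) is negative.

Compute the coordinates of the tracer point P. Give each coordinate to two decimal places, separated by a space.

0.28 -2.49

A=(0,0), D=(5.00,0)
B = A + 2.00·(cos170°, sin170°) = (-1.9696, 0.3473)
|BD| = 6.9783
circle(B,10.00) ∩ circle(D,4.00): a=9.5078, h=3.0986
  candidates: C₊=(7.6806,2.9689) cross=21.623; C₋=(7.3722,-3.2207) cross=-21.623
  mode - wants cross < 0 → take C=(7.3722,-3.2207) (cross=-21.623)
ex = (C−B)/|BC| = (0.9342,-0.3568); ey = (0.3568,0.9342)
P = B + 3.12·ex + -1.85·ey = (0.2850,-2.4941)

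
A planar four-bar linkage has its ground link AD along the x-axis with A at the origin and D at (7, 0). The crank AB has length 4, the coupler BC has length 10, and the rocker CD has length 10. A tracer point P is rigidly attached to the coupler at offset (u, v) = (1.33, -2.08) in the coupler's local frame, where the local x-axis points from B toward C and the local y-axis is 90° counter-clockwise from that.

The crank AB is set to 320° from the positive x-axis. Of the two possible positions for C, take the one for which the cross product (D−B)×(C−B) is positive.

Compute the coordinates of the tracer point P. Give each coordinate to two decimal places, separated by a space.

4.58 -0.62

A=(0,0), D=(7.00,0)
B = A + 4.00·(cos320°, sin320°) = (3.0642, -2.5712)
|BD| = 4.7012
circle(B,10.00) ∩ circle(D,10.00): a=2.3506, h=9.7198
  candidates: C₊=(-0.2838,6.8518) cross=45.695; C₋=(10.3480,-9.4229) cross=-45.695
  mode + wants cross > 0 → take C=(-0.2838,6.8518) (cross=45.695)
ex = (C−B)/|BC| = (-0.3348,0.9423); ey = (-0.9423,-0.3348)
P = B + 1.33·ex + -2.08·ey = (4.5789,-0.6215)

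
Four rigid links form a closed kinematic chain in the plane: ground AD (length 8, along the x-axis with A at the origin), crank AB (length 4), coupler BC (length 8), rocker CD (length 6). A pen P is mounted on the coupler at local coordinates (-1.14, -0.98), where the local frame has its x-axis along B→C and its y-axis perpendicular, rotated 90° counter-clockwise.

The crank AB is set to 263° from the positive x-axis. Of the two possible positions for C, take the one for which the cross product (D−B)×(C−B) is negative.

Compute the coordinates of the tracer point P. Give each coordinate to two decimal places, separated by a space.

-1.83 -4.64

A=(0,0), D=(8.00,0)
B = A + 4.00·(cos263°, sin263°) = (-0.4875, -3.9702)
|BD| = 9.3701
circle(B,8.00) ∩ circle(D,6.00): a=6.1792, h=5.0811
  candidates: C₊=(2.9567,3.2504) cross=47.611; C₋=(7.2625,-5.9545) cross=-47.611
  mode - wants cross < 0 → take C=(7.2625,-5.9545) (cross=-47.611)
ex = (C−B)/|BC| = (0.9687,-0.2480); ey = (0.2480,0.9687)
P = B + -1.14·ex + -0.98·ey = (-1.8349,-4.6368)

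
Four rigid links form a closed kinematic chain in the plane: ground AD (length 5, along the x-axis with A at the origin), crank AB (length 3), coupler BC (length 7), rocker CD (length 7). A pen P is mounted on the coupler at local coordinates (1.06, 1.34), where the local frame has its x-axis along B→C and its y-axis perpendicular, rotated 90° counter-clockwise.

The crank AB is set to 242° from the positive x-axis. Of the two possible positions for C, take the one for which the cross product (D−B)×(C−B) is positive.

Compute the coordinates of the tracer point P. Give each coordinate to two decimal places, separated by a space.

-2.60 -1.43

A=(0,0), D=(5.00,0)
B = A + 3.00·(cos242°, sin242°) = (-1.4084, -2.6488)
|BD| = 6.9343
circle(B,7.00) ∩ circle(D,7.00): a=3.4671, h=6.0810
  candidates: C₊=(-0.5271,4.2955) cross=42.168; C₋=(4.1187,-6.9443) cross=-42.168
  mode + wants cross > 0 → take C=(-0.5271,4.2955) (cross=42.168)
ex = (C−B)/|BC| = (0.1259,0.9920); ey = (-0.9920,0.1259)
P = B + 1.06·ex + 1.34·ey = (-2.6043,-1.4286)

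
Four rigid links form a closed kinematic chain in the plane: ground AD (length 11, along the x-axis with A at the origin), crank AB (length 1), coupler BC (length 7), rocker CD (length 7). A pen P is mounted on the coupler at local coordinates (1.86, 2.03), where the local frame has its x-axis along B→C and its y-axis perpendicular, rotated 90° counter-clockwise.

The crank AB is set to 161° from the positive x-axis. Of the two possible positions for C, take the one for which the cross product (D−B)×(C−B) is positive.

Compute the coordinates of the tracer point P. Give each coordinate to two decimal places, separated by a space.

A=(0,0), D=(11.00,0)
B = A + 1.00·(cos161°, sin161°) = (-0.9455, 0.3256)
|BD| = 11.9500
circle(B,7.00) ∩ circle(D,7.00): a=5.9750, h=3.6469
  candidates: C₊=(5.1266,3.8083) cross=43.580; C₋=(4.9279,-3.4827) cross=-43.580
  mode + wants cross > 0 → take C=(5.1266,3.8083) (cross=43.580)
ex = (C−B)/|BC| = (0.8674,0.4975); ey = (-0.4975,0.8674)
P = B + 1.86·ex + 2.03·ey = (-0.3421,3.0119)

-0.34 3.01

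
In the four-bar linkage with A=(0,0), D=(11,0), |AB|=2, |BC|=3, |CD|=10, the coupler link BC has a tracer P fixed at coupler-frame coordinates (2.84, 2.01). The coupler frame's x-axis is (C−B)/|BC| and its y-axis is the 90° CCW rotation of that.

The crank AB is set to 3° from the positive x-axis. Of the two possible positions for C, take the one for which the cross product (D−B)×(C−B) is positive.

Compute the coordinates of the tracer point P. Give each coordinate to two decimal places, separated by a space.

A=(0,0), D=(11.00,0)
B = A + 2.00·(cos3°, sin3°) = (1.9973, 0.1047)
|BD| = 9.0033
circle(B,3.00) ∩ circle(D,10.00): a=-0.5520, h=2.9488
  candidates: C₊=(1.4796,3.0597) cross=26.549; C₋=(1.4110,-2.8375) cross=-26.549
  mode + wants cross > 0 → take C=(1.4796,3.0597) (cross=26.549)
ex = (C−B)/|BC| = (-0.1726,0.9850); ey = (-0.9850,-0.1726)
P = B + 2.84·ex + 2.01·ey = (-0.4727,2.5552)

-0.47 2.56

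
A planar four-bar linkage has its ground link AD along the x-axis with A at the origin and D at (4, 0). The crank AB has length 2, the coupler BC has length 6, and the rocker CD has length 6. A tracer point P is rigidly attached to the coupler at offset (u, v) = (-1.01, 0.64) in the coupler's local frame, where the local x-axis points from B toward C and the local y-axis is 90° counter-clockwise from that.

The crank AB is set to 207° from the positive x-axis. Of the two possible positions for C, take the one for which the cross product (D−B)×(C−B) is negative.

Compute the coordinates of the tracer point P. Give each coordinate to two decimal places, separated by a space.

-1.90 0.28

A=(0,0), D=(4.00,0)
B = A + 2.00·(cos207°, sin207°) = (-1.7820, -0.9080)
|BD| = 5.8529
circle(B,6.00) ∩ circle(D,6.00): a=2.9264, h=5.2379
  candidates: C₊=(0.2964,4.7205) cross=30.657; C₋=(1.9216,-5.6285) cross=-30.657
  mode - wants cross < 0 → take C=(1.9216,-5.6285) (cross=-30.657)
ex = (C−B)/|BC| = (0.6173,-0.7868); ey = (0.7868,0.6173)
P = B + -1.01·ex + 0.64·ey = (-1.9019,0.2817)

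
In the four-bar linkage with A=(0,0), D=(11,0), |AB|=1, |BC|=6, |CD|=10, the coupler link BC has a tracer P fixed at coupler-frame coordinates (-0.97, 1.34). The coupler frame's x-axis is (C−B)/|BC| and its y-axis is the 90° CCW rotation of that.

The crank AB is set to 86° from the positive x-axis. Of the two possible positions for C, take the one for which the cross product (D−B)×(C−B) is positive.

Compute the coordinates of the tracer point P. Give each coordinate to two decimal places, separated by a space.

-1.58 0.84

A=(0,0), D=(11.00,0)
B = A + 1.00·(cos86°, sin86°) = (0.0698, 0.9976)
|BD| = 10.9757
circle(B,6.00) ∩ circle(D,10.00): a=2.5723, h=5.4206
  candidates: C₊=(3.1241,6.1620) cross=59.495; C₋=(2.1387,-4.6344) cross=-59.495
  mode + wants cross > 0 → take C=(3.1241,6.1620) (cross=59.495)
ex = (C−B)/|BC| = (0.5091,0.8607); ey = (-0.8607,0.5091)
P = B + -0.97·ex + 1.34·ey = (-1.5774,0.8448)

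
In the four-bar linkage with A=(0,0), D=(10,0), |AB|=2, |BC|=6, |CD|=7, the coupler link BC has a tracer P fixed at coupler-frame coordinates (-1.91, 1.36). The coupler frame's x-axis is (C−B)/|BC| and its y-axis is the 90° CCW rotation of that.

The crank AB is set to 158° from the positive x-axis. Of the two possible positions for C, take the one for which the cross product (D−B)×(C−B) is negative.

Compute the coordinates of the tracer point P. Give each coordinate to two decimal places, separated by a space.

-2.84 2.88

A=(0,0), D=(10.00,0)
B = A + 2.00·(cos158°, sin158°) = (-1.8544, 0.7492)
|BD| = 11.8780
circle(B,6.00) ∩ circle(D,7.00): a=5.3918, h=2.6322
  candidates: C₊=(3.6927,3.0361) cross=31.266; C₋=(3.3606,-2.2179) cross=-31.266
  mode - wants cross < 0 → take C=(3.3606,-2.2179) (cross=-31.266)
ex = (C−B)/|BC| = (0.8692,-0.4945); ey = (0.4945,0.8692)
P = B + -1.91·ex + 1.36·ey = (-2.8419,2.8758)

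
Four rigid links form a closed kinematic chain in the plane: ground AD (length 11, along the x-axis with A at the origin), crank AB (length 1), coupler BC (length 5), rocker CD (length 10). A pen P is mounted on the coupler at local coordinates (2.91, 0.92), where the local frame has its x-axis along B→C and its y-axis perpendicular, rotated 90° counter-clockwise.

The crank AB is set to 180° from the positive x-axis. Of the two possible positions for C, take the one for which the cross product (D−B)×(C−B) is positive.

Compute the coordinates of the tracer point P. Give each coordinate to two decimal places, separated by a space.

-0.08 2.91

A=(0,0), D=(11.00,0)
B = A + 1.00·(cos180°, sin180°) = (-1.0000, 0.0000)
|BD| = 12.0000
circle(B,5.00) ∩ circle(D,10.00): a=2.8750, h=4.0908
  candidates: C₊=(1.8750,4.0908) cross=49.089; C₋=(1.8750,-4.0908) cross=-49.089
  mode + wants cross > 0 → take C=(1.8750,4.0908) (cross=49.089)
ex = (C−B)/|BC| = (0.5750,0.8182); ey = (-0.8182,0.5750)
P = B + 2.91·ex + 0.92·ey = (-0.0795,2.9098)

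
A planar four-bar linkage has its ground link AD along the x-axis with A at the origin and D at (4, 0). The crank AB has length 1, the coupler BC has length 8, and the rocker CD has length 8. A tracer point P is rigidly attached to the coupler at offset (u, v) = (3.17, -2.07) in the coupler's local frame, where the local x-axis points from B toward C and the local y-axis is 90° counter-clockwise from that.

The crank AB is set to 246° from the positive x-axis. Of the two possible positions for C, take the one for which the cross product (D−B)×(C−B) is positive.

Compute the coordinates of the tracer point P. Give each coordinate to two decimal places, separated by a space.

1.91 2.08

A=(0,0), D=(4.00,0)
B = A + 1.00·(cos246°, sin246°) = (-0.4067, -0.9135)
|BD| = 4.5004
circle(B,8.00) ∩ circle(D,8.00): a=2.2502, h=7.6770
  candidates: C₊=(0.2383,7.0604) cross=34.550; C₋=(3.3550,-7.9740) cross=-34.550
  mode + wants cross > 0 → take C=(0.2383,7.0604) (cross=34.550)
ex = (C−B)/|BC| = (0.0806,0.9967); ey = (-0.9967,0.0806)
P = B + 3.17·ex + -2.07·ey = (1.9121,2.0792)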